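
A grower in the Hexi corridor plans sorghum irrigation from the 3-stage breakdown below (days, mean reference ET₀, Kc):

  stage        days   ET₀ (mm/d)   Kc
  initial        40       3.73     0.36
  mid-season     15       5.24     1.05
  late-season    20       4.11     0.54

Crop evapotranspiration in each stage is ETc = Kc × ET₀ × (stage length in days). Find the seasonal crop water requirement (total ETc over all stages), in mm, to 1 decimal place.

180.6 mm

initial: 0.36 × 3.73 × 40 = 53.71 mm
mid-season: 1.05 × 5.24 × 15 = 82.53 mm
late-season: 0.54 × 4.11 × 20 = 44.39 mm
Seasonal total = 180.63 mm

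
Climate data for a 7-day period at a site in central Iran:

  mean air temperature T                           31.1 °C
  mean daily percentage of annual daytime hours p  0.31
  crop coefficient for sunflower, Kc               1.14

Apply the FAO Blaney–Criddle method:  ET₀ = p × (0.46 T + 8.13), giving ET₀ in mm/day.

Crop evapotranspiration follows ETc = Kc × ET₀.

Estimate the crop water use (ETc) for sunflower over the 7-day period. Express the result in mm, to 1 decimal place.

55.5 mm

ET₀ = 0.31 × (0.46 × 31.1 + 8.13) = 0.31 × 22.436 = 6.9552 mm/d
ETc = Kc × ET₀ = 1.14 × 6.9552 = 7.9289 mm/d
Over 7 days: 7.9289 × 7 = 55.502 mm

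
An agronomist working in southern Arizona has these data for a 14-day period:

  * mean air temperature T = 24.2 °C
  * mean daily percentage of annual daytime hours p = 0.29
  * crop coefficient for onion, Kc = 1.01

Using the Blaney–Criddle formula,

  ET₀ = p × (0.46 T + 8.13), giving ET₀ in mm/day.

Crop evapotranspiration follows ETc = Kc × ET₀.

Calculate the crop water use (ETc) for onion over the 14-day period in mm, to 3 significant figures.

ET₀ = 0.29 × (0.46 × 24.2 + 8.13) = 0.29 × 19.262 = 5.5860 mm/d
ETc = Kc × ET₀ = 1.01 × 5.5860 = 5.6419 mm/d
Over 14 days: 5.6419 × 14 = 78.987 mm

79.0 mm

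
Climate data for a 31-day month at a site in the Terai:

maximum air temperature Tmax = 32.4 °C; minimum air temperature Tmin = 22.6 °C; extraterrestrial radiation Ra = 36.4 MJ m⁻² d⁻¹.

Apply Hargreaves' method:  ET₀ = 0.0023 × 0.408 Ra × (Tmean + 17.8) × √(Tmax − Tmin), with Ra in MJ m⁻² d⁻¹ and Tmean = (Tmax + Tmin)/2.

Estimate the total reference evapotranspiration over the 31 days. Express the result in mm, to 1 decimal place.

150.2 mm

Tmean = (32.4 + 22.6)/2 = 27.50 °C
0.408 Ra = 0.408 × 36.4 = 14.8512 mm/d equivalent
ET₀ = 0.0023 × 14.8512 × (27.50 + 17.8) × √9.8 = 0.0023 × 14.8512 × 45.30 × 3.1305 = 4.8440 mm/d
Over 31 days: 4.8440 × 31 = 150.164 mm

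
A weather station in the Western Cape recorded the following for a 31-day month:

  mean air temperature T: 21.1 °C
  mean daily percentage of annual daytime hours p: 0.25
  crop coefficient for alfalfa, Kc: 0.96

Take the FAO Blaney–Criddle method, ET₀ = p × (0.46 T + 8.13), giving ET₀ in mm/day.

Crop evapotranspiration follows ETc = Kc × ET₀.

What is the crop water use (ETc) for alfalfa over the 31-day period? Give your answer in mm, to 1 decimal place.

132.7 mm

ET₀ = 0.25 × (0.46 × 21.1 + 8.13) = 0.25 × 17.836 = 4.4590 mm/d
ETc = Kc × ET₀ = 0.96 × 4.4590 = 4.2806 mm/d
Over 31 days: 4.2806 × 31 = 132.699 mm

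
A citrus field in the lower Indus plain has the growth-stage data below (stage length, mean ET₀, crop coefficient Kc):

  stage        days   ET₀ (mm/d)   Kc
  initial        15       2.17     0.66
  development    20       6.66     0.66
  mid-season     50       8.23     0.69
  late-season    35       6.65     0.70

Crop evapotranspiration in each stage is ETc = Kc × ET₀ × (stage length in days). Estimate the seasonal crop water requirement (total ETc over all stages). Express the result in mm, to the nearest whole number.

initial: 0.66 × 2.17 × 15 = 21.48 mm
development: 0.66 × 6.66 × 20 = 87.91 mm
mid-season: 0.69 × 8.23 × 50 = 283.94 mm
late-season: 0.70 × 6.65 × 35 = 162.93 mm
Seasonal total = 556.26 mm

556 mm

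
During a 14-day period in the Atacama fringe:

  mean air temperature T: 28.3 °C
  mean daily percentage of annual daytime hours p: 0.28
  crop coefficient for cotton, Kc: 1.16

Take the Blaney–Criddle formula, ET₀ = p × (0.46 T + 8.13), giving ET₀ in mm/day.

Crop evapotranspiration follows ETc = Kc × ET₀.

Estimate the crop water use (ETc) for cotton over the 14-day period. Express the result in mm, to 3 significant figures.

96.2 mm

ET₀ = 0.28 × (0.46 × 28.3 + 8.13) = 0.28 × 21.148 = 5.9214 mm/d
ETc = Kc × ET₀ = 1.16 × 5.9214 = 6.8688 mm/d
Over 14 days: 6.8688 × 14 = 96.163 mm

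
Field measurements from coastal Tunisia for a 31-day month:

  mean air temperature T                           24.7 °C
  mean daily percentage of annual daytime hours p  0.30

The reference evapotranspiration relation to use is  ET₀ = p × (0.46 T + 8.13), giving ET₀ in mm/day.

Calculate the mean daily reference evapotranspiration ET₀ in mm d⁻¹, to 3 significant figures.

ET₀ = 0.30 × (0.46 × 24.7 + 8.13) = 0.30 × 19.492 = 5.8476 mm/d

5.85 mm d⁻¹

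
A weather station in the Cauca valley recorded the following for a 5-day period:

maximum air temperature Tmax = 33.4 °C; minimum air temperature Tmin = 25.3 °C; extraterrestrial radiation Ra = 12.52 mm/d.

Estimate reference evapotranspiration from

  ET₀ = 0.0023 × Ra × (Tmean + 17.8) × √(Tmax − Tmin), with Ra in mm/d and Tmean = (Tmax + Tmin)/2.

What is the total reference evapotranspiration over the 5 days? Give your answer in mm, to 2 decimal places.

Tmean = (33.4 + 25.3)/2 = 29.35 °C
ET₀ = 0.0023 × 12.52 × (29.35 + 17.8) × √8.1 = 0.0023 × 12.52 × 47.15 × 2.8460 = 3.8641 mm/d
Over 5 days: 3.8641 × 5 = 19.321 mm

19.32 mm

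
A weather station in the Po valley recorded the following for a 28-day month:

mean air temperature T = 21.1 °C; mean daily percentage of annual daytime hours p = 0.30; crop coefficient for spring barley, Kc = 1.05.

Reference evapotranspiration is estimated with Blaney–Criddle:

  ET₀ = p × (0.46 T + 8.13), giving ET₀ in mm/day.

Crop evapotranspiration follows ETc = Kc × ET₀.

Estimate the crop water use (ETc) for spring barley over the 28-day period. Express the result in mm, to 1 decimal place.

157.3 mm

ET₀ = 0.30 × (0.46 × 21.1 + 8.13) = 0.30 × 17.836 = 5.3508 mm/d
ETc = Kc × ET₀ = 1.05 × 5.3508 = 5.6183 mm/d
Over 28 days: 5.6183 × 28 = 157.312 mm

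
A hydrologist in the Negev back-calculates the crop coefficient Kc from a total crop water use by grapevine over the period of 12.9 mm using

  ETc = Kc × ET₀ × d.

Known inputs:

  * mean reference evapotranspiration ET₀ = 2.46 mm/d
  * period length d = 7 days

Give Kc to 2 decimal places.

0.75

ETc = Kc × ET₀ × d  ⇒  Kc = ETc / (ET₀ × d)
Kc = 12.9 / (2.46 × 7) = 12.9 / 17.22 = 0.7491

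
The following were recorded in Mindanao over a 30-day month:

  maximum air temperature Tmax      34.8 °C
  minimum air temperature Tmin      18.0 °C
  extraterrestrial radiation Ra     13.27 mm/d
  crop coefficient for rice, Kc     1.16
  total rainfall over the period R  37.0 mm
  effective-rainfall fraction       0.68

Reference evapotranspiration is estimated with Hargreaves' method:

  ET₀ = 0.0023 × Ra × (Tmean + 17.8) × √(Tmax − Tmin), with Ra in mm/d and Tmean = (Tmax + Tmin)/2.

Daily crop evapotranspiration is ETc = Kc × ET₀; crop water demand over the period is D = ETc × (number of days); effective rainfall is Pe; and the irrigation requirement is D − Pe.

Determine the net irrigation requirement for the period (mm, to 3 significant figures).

Tmean = (34.8 + 18.0)/2 = 26.40 °C
ET₀ = 0.0023 × 13.27 × (26.40 + 17.8) × √16.8 = 0.0023 × 13.27 × 44.20 × 4.0988 = 5.5294 mm/d
ETc = Kc × ET₀ = 1.16 × 5.5294 = 6.4141 mm/d
Crop demand D = ETc × 30 d = 6.4141 × 30 = 192.423 mm
Pe = 0.68 × 37.0 = 25.160 mm
D − Pe = 192.423 − 25.160 = 167.263 mm

167 mm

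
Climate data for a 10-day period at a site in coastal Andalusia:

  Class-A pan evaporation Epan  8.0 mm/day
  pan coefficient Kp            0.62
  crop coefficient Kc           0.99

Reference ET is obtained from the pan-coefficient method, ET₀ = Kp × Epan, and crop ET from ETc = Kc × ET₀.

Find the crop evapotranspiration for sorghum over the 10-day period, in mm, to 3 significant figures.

49.1 mm

ET₀ = 0.62 × 8.0 = 4.9600 mm/d
ETc = Kc × ET₀ = 0.99 × 4.9600 = 4.9104 mm/d
Over 10 days: 4.9104 × 10 = 49.104 mm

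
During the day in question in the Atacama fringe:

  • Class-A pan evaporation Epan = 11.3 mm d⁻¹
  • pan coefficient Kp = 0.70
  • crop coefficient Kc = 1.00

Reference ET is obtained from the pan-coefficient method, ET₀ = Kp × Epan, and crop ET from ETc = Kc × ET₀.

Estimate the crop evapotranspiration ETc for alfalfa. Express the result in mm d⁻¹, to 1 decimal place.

7.9 mm d⁻¹

ET₀ = 0.70 × 11.3 = 7.9100 mm/d
ETc = Kc × ET₀ = 1.00 × 7.9100 = 7.9100 mm/d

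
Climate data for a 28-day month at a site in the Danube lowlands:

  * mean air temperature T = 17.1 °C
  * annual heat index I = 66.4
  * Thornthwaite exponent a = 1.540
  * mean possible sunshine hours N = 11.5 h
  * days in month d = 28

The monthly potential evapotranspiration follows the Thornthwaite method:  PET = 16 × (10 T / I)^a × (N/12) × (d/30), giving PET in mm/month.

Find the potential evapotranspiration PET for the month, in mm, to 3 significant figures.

10T/I = 10 × 17.1 / 66.4 = 2.5753
(10T/I)^a = 2.5753^1.540 = 4.2921
Uncorrected PET = 16 × 4.2921 = 68.674 mm
Correction = (N/12)(d/30) = (11.5/12)(28/30) = 0.8944
PET = 68.674 × 0.8944 = 61.422 mm/month

61.4 mm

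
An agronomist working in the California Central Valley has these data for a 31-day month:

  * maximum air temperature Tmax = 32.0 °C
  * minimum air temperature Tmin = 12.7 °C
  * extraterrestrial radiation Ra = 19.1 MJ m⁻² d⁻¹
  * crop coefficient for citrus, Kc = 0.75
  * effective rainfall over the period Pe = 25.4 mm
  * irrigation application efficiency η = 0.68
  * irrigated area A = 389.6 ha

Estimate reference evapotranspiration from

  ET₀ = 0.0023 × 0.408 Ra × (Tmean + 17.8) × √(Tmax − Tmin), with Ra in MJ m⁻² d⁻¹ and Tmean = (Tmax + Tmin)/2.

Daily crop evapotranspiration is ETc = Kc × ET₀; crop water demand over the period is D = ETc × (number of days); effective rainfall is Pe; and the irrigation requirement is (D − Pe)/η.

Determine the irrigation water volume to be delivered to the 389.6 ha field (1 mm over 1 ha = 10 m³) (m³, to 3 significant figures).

276000 m³

Tmean = (32.0 + 12.7)/2 = 22.35 °C
0.408 Ra = 0.408 × 19.1 = 7.7928 mm/d equivalent
ET₀ = 0.0023 × 7.7928 × (22.35 + 17.8) × √19.3 = 0.0023 × 7.7928 × 40.15 × 4.3932 = 3.1615 mm/d
ETc = Kc × ET₀ = 0.75 × 3.1615 = 2.3711 mm/d
Crop demand D = ETc × 31 d = 2.3711 × 31 = 73.504 mm
D − Pe = 73.504 − 25.4 = 48.104 mm
Gross irrigation = 48.104 / 0.68 = 70.741 mm
Volume = 70.741 mm × 389.6 ha × 10 = 275606.9 m³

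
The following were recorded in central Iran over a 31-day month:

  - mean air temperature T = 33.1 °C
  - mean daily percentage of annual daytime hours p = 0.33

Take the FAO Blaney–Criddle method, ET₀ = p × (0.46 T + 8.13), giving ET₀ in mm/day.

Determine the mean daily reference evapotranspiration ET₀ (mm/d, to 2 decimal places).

7.71 mm/d

ET₀ = 0.33 × (0.46 × 33.1 + 8.13) = 0.33 × 23.356 = 7.7075 mm/d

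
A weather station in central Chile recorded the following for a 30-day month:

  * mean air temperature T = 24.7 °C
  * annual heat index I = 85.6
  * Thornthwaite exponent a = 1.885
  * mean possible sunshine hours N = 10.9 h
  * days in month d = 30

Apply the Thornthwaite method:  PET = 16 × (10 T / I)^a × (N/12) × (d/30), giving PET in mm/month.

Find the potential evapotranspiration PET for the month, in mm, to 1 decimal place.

10T/I = 10 × 24.7 / 85.6 = 2.8855
(10T/I)^a = 2.8855^1.885 = 7.3708
Uncorrected PET = 16 × 7.3708 = 117.933 mm
Correction = (N/12)(d/30) = (10.9/12)(30/30) = 0.9083
PET = 117.933 × 0.9083 = 107.119 mm/month

107.1 mm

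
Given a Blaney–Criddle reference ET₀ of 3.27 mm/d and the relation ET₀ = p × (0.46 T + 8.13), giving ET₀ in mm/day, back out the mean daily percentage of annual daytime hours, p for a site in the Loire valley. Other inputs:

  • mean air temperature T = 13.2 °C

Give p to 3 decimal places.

0.230

p = ET₀ / (0.46 T + 8.13) = 3.27 / (0.46 × 13.2 + 8.13) = 3.27 / 14.202 = 0.2302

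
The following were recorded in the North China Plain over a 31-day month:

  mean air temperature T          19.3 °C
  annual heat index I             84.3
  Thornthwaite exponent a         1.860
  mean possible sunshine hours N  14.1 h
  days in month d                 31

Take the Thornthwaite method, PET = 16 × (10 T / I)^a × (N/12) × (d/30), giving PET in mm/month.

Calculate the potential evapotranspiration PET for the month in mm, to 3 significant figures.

10T/I = 10 × 19.3 / 84.3 = 2.2894
(10T/I)^a = 2.2894^1.860 = 4.6675
Uncorrected PET = 16 × 4.6675 = 74.680 mm
Correction = (N/12)(d/30) = (14.1/12)(31/30) = 1.2142
PET = 74.680 × 1.2142 = 90.676 mm/month

90.7 mm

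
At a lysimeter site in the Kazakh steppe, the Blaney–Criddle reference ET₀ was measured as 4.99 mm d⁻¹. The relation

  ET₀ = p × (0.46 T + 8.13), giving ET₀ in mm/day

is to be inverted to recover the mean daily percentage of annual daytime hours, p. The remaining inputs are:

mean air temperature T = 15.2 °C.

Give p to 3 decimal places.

p = ET₀ / (0.46 T + 8.13) = 4.99 / (0.46 × 15.2 + 8.13) = 4.99 / 15.122 = 0.3300

0.330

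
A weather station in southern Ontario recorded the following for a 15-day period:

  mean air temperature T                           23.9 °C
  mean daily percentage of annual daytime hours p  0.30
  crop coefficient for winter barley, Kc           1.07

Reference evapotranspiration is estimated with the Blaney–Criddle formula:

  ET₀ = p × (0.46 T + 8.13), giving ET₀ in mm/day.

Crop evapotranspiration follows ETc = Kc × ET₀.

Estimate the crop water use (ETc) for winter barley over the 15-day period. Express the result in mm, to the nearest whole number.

92 mm

ET₀ = 0.30 × (0.46 × 23.9 + 8.13) = 0.30 × 19.124 = 5.7372 mm/d
ETc = Kc × ET₀ = 1.07 × 5.7372 = 6.1388 mm/d
Over 15 days: 6.1388 × 15 = 92.082 mm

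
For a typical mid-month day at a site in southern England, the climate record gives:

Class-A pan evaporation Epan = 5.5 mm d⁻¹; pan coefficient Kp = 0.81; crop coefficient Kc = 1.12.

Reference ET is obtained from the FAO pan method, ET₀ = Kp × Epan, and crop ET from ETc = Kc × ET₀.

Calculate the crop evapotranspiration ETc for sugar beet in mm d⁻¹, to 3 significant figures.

4.99 mm d⁻¹

ET₀ = 0.81 × 5.5 = 4.4550 mm/d
ETc = Kc × ET₀ = 1.12 × 4.4550 = 4.9896 mm/d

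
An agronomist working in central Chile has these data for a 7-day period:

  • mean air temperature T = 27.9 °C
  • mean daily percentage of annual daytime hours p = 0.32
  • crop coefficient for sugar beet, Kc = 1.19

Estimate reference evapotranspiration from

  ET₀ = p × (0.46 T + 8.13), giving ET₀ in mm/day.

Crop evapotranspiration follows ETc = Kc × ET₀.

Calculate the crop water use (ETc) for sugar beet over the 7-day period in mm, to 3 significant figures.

ET₀ = 0.32 × (0.46 × 27.9 + 8.13) = 0.32 × 20.964 = 6.7085 mm/d
ETc = Kc × ET₀ = 1.19 × 6.7085 = 7.9831 mm/d
Over 7 days: 7.9831 × 7 = 55.882 mm

55.9 mm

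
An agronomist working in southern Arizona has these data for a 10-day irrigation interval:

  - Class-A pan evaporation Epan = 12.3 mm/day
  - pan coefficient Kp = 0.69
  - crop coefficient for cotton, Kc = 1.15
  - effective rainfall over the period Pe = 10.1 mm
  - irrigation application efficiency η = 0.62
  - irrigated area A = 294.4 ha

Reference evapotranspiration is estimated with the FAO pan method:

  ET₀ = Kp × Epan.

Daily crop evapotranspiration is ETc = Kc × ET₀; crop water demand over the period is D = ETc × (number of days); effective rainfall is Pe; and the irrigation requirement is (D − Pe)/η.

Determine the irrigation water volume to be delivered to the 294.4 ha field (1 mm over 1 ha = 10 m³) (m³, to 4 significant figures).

ET₀ = 0.69 × 12.3 = 8.4870 mm/d
ETc = Kc × ET₀ = 1.15 × 8.4870 = 9.7601 mm/d
Crop demand D = ETc × 10 d = 9.7601 × 10 = 97.601 mm
D − Pe = 97.601 − 10.1 = 87.501 mm
Gross irrigation = 87.501 / 0.62 = 141.131 mm
Volume = 141.131 mm × 294.4 ha × 10 = 415489.7 m³

415500 m³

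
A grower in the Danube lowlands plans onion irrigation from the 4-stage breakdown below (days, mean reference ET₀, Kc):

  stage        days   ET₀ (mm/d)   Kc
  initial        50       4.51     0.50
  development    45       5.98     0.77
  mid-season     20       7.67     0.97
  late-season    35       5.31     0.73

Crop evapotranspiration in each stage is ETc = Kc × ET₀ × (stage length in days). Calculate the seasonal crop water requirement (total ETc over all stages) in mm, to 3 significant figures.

604 mm

initial: 0.50 × 4.51 × 50 = 112.75 mm
development: 0.77 × 5.98 × 45 = 207.21 mm
mid-season: 0.97 × 7.67 × 20 = 148.80 mm
late-season: 0.73 × 5.31 × 35 = 135.67 mm
Seasonal total = 604.43 mm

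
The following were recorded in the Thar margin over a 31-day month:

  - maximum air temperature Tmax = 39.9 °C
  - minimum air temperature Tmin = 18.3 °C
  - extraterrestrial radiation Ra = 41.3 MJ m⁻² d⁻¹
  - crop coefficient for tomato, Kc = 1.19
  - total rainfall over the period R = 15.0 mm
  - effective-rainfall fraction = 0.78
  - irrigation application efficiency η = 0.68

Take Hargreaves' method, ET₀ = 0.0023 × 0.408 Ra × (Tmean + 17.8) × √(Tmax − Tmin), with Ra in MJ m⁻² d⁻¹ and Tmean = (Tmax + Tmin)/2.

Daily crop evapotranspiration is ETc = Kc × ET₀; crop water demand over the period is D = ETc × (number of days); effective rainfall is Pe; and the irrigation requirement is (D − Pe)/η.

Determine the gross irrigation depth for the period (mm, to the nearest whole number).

441 mm

Tmean = (39.9 + 18.3)/2 = 29.10 °C
0.408 Ra = 0.408 × 41.3 = 16.8504 mm/d equivalent
ET₀ = 0.0023 × 16.8504 × (29.10 + 17.8) × √21.6 = 0.0023 × 16.8504 × 46.90 × 4.6476 = 8.4477 mm/d
ETc = Kc × ET₀ = 1.19 × 8.4477 = 10.0528 mm/d
Crop demand D = ETc × 31 d = 10.0528 × 31 = 311.637 mm
Pe = 0.78 × 15.0 = 11.700 mm
D − Pe = 311.637 − 11.700 = 299.937 mm
Gross irrigation = 299.937 / 0.68 = 441.084 mm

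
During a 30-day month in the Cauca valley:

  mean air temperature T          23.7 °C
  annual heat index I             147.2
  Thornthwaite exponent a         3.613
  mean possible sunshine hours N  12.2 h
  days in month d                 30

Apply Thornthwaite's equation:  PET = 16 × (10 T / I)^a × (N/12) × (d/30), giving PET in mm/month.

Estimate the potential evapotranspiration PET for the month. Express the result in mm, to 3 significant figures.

10T/I = 10 × 23.7 / 147.2 = 1.6101
(10T/I)^a = 1.6101^3.613 = 5.5893
Uncorrected PET = 16 × 5.5893 = 89.429 mm
Correction = (N/12)(d/30) = (12.2/12)(30/30) = 1.0167
PET = 89.429 × 1.0167 = 90.922 mm/month

90.9 mm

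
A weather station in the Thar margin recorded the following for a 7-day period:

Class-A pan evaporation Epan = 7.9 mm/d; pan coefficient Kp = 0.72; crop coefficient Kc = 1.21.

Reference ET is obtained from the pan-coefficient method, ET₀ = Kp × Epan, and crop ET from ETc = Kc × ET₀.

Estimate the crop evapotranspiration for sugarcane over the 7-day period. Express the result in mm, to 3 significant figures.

48.2 mm

ET₀ = 0.72 × 7.9 = 5.6880 mm/d
ETc = Kc × ET₀ = 1.21 × 5.6880 = 6.8825 mm/d
Over 7 days: 6.8825 × 7 = 48.178 mm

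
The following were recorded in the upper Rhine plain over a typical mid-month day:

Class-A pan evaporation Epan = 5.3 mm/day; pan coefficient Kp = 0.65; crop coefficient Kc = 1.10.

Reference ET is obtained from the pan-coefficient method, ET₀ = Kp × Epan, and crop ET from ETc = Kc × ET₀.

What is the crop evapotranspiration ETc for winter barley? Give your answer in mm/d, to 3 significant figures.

ET₀ = 0.65 × 5.3 = 3.4450 mm/d
ETc = Kc × ET₀ = 1.10 × 3.4450 = 3.7895 mm/d

3.79 mm/d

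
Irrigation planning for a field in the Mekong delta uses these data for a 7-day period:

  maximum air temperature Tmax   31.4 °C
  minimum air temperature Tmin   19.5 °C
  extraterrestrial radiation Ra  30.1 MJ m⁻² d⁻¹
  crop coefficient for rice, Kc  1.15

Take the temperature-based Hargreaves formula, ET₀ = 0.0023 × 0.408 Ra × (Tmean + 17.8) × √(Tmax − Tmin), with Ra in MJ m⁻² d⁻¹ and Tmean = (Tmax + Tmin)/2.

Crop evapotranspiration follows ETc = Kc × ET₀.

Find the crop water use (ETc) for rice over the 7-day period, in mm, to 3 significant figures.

Tmean = (31.4 + 19.5)/2 = 25.45 °C
0.408 Ra = 0.408 × 30.1 = 12.2808 mm/d equivalent
ET₀ = 0.0023 × 12.2808 × (25.45 + 17.8) × √11.9 = 0.0023 × 12.2808 × 43.25 × 3.4496 = 4.2141 mm/d
ETc = Kc × ET₀ = 1.15 × 4.2141 = 4.8462 mm/d
Over 7 days: 4.8462 × 7 = 33.923 mm

33.9 mm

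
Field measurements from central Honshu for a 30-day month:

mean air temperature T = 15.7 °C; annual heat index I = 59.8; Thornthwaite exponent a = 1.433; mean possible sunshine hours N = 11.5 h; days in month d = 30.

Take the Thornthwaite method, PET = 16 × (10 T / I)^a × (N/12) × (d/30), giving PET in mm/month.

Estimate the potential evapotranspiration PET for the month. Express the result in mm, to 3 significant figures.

61.1 mm

10T/I = 10 × 15.7 / 59.8 = 2.6254
(10T/I)^a = 2.6254^1.433 = 3.9876
Uncorrected PET = 16 × 3.9876 = 63.802 mm
Correction = (N/12)(d/30) = (11.5/12)(30/30) = 0.9583
PET = 63.802 × 0.9583 = 61.141 mm/month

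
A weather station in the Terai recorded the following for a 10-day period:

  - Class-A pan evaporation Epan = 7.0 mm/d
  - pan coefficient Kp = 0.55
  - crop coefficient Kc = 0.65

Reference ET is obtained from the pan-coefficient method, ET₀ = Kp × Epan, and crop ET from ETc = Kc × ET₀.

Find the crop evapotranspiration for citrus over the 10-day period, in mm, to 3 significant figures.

25.0 mm

ET₀ = 0.55 × 7.0 = 3.8500 mm/d
ETc = Kc × ET₀ = 0.65 × 3.8500 = 2.5025 mm/d
Over 10 days: 2.5025 × 10 = 25.025 mm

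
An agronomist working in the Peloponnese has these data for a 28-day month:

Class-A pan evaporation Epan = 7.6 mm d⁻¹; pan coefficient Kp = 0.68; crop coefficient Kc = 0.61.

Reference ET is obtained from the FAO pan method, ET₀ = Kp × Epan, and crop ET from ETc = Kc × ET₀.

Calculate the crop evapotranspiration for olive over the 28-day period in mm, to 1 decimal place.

ET₀ = 0.68 × 7.6 = 5.1680 mm/d
ETc = Kc × ET₀ = 0.61 × 5.1680 = 3.1525 mm/d
Over 28 days: 3.1525 × 28 = 88.270 mm

88.3 mm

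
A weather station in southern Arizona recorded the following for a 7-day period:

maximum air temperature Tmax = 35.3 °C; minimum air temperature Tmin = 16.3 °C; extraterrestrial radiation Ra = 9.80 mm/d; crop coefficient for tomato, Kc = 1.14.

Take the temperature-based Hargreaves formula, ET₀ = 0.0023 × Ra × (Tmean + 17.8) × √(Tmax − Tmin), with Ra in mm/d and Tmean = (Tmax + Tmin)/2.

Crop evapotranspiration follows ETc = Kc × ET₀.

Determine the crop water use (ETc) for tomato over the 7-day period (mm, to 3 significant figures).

34.2 mm

Tmean = (35.3 + 16.3)/2 = 25.80 °C
ET₀ = 0.0023 × 9.80 × (25.80 + 17.8) × √19.0 = 0.0023 × 9.80 × 43.60 × 4.3589 = 4.2837 mm/d
ETc = Kc × ET₀ = 1.14 × 4.2837 = 4.8834 mm/d
Over 7 days: 4.8834 × 7 = 34.184 mm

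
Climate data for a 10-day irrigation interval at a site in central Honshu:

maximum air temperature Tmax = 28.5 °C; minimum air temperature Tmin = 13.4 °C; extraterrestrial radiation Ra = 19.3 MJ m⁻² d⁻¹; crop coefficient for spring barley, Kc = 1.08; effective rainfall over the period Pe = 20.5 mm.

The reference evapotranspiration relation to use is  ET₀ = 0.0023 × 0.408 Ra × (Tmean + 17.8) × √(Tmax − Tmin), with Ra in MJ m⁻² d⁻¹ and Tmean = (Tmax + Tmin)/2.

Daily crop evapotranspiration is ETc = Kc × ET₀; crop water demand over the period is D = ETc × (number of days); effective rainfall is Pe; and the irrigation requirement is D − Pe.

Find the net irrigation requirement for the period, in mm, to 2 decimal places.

8.95 mm

Tmean = (28.5 + 13.4)/2 = 20.95 °C
0.408 Ra = 0.408 × 19.3 = 7.8744 mm/d equivalent
ET₀ = 0.0023 × 7.8744 × (20.95 + 17.8) × √15.1 = 0.0023 × 7.8744 × 38.75 × 3.8859 = 2.7271 mm/d
ETc = Kc × ET₀ = 1.08 × 2.7271 = 2.9453 mm/d
Crop demand D = ETc × 10 d = 2.9453 × 10 = 29.453 mm
D − Pe = 29.453 − 20.5 = 8.953 mm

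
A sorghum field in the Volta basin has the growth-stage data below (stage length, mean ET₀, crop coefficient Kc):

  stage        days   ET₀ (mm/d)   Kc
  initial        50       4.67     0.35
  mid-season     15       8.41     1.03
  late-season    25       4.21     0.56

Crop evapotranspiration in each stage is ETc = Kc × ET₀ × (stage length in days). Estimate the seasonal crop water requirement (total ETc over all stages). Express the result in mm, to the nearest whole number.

initial: 0.35 × 4.67 × 50 = 81.73 mm
mid-season: 1.03 × 8.41 × 15 = 129.93 mm
late-season: 0.56 × 4.21 × 25 = 58.94 mm
Seasonal total = 270.60 mm

271 mm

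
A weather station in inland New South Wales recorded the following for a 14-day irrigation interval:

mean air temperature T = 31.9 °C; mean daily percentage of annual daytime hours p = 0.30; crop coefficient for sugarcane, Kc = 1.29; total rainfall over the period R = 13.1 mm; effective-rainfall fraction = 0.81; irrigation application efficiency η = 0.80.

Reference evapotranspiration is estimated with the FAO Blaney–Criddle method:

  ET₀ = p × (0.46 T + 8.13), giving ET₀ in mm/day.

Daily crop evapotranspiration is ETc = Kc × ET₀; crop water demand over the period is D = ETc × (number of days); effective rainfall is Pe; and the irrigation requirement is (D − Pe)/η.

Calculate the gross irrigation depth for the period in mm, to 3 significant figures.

141 mm

ET₀ = 0.30 × (0.46 × 31.9 + 8.13) = 0.30 × 22.804 = 6.8412 mm/d
ETc = Kc × ET₀ = 1.29 × 6.8412 = 8.8251 mm/d
Crop demand D = ETc × 14 d = 8.8251 × 14 = 123.551 mm
Pe = 0.81 × 13.1 = 10.611 mm
D − Pe = 123.551 − 10.611 = 112.940 mm
Gross irrigation = 112.940 / 0.80 = 141.175 mm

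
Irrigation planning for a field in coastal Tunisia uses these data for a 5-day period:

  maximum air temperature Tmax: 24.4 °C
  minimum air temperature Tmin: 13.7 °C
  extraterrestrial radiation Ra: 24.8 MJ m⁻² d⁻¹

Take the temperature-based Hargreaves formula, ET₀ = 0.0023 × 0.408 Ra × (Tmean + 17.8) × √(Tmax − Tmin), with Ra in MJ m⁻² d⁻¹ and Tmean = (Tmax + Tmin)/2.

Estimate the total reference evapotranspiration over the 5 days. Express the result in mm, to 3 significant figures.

Tmean = (24.4 + 13.7)/2 = 19.05 °C
0.408 Ra = 0.408 × 24.8 = 10.1184 mm/d equivalent
ET₀ = 0.0023 × 10.1184 × (19.05 + 17.8) × √10.7 = 0.0023 × 10.1184 × 36.85 × 3.2711 = 2.8052 mm/d
Over 5 days: 2.8052 × 5 = 14.026 mm

14.0 mm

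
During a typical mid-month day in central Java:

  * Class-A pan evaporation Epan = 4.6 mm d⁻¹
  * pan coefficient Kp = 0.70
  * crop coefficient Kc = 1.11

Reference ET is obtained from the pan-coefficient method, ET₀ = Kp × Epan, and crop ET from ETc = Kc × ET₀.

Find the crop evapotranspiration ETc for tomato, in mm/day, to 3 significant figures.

3.57 mm/day

ET₀ = 0.70 × 4.6 = 3.2200 mm/d
ETc = Kc × ET₀ = 1.11 × 3.2200 = 3.5742 mm/d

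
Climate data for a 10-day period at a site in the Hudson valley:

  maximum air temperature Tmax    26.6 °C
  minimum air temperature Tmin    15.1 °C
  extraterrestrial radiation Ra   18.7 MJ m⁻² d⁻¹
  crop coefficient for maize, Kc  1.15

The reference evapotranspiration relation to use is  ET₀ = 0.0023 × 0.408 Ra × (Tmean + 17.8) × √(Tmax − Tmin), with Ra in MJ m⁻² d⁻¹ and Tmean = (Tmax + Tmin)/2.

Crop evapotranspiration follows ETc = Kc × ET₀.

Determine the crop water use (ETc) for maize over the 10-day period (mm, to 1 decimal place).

26.5 mm

Tmean = (26.6 + 15.1)/2 = 20.85 °C
0.408 Ra = 0.408 × 18.7 = 7.6296 mm/d equivalent
ET₀ = 0.0023 × 7.6296 × (20.85 + 17.8) × √11.5 = 0.0023 × 7.6296 × 38.65 × 3.3912 = 2.3000 mm/d
ETc = Kc × ET₀ = 1.15 × 2.3000 = 2.6450 mm/d
Over 10 days: 2.6450 × 10 = 26.450 mm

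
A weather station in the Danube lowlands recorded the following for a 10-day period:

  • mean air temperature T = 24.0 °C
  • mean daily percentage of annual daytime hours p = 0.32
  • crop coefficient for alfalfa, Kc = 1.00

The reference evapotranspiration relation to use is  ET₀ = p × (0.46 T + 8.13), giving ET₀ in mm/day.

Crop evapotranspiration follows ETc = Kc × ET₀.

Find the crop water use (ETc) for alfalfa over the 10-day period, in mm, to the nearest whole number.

61 mm

ET₀ = 0.32 × (0.46 × 24.0 + 8.13) = 0.32 × 19.170 = 6.1344 mm/d
ETc = Kc × ET₀ = 1.00 × 6.1344 = 6.1344 mm/d
Over 10 days: 6.1344 × 10 = 61.344 mm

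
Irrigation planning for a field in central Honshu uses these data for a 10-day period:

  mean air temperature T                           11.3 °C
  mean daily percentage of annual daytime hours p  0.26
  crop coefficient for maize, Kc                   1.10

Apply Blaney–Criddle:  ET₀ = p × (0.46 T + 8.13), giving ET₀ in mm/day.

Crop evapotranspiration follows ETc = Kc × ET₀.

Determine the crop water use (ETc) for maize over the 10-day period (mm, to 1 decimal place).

ET₀ = 0.26 × (0.46 × 11.3 + 8.13) = 0.26 × 13.328 = 3.4653 mm/d
ETc = Kc × ET₀ = 1.10 × 3.4653 = 3.8118 mm/d
Over 10 days: 3.8118 × 10 = 38.118 mm

38.1 mm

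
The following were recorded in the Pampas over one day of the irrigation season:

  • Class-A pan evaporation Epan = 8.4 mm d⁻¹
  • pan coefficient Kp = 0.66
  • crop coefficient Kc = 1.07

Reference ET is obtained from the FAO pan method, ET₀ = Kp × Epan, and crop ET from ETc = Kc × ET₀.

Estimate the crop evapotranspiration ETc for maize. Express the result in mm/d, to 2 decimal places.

5.93 mm/d

ET₀ = 0.66 × 8.4 = 5.5440 mm/d
ETc = Kc × ET₀ = 1.07 × 5.5440 = 5.9321 mm/d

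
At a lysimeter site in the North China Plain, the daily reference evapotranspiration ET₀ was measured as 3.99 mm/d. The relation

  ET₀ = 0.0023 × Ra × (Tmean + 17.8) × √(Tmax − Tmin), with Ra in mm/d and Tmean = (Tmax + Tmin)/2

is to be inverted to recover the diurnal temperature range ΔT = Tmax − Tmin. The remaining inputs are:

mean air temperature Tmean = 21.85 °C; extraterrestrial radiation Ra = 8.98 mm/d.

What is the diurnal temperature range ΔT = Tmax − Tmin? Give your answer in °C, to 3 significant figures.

√ΔT = ET₀ / [0.0023 × Ra × (Tmean+17.8)] = 3.99 / (0.0023 × 8.98 × 39.65) = 4.8722
ΔT = 4.8722² = 23.738 °C

23.7 °C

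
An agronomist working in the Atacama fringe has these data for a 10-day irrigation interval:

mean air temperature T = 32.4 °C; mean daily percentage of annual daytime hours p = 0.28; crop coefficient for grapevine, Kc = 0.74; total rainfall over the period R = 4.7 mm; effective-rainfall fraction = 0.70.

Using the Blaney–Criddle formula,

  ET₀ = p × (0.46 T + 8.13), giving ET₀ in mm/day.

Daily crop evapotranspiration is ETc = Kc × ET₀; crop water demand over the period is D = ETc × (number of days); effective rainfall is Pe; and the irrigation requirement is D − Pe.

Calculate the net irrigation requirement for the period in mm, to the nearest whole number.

ET₀ = 0.28 × (0.46 × 32.4 + 8.13) = 0.28 × 23.034 = 6.4495 mm/d
ETc = Kc × ET₀ = 0.74 × 6.4495 = 4.7726 mm/d
Crop demand D = ETc × 10 d = 4.7726 × 10 = 47.726 mm
Pe = 0.70 × 4.7 = 3.290 mm
D − Pe = 47.726 − 3.290 = 44.436 mm

44 mm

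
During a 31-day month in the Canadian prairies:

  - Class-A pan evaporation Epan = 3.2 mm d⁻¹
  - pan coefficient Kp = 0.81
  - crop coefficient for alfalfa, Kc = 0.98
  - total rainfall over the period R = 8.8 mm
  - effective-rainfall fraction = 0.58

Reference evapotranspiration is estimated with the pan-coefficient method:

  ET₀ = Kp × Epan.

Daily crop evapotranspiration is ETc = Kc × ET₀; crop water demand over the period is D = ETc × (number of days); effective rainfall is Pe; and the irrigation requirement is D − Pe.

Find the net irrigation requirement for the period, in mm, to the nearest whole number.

ET₀ = 0.81 × 3.2 = 2.5920 mm/d
ETc = Kc × ET₀ = 0.98 × 2.5920 = 2.5402 mm/d
Crop demand D = ETc × 31 d = 2.5402 × 31 = 78.746 mm
Pe = 0.58 × 8.8 = 5.104 mm
D − Pe = 78.746 − 5.104 = 73.642 mm

74 mm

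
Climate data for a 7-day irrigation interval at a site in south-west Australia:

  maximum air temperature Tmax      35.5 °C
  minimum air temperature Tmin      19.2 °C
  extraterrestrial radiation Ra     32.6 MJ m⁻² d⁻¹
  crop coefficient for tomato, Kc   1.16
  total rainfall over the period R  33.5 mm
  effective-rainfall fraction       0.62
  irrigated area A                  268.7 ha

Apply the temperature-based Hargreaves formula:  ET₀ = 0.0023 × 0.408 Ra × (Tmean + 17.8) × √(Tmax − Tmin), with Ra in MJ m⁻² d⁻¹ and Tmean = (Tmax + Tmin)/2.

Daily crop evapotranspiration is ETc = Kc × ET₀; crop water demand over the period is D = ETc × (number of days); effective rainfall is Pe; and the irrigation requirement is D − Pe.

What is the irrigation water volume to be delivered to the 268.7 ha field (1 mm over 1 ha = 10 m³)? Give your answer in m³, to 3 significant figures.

Tmean = (35.5 + 19.2)/2 = 27.35 °C
0.408 Ra = 0.408 × 32.6 = 13.3008 mm/d equivalent
ET₀ = 0.0023 × 13.3008 × (27.35 + 17.8) × √16.3 = 0.0023 × 13.3008 × 45.15 × 4.0373 = 5.5764 mm/d
ETc = Kc × ET₀ = 1.16 × 5.5764 = 6.4686 mm/d
Crop demand D = ETc × 7 d = 6.4686 × 7 = 45.280 mm
Pe = 0.62 × 33.5 = 20.770 mm
D − Pe = 45.280 − 20.770 = 24.510 mm
Volume = 24.510 mm × 268.7 ha × 10 = 65858.4 m³

65900 m³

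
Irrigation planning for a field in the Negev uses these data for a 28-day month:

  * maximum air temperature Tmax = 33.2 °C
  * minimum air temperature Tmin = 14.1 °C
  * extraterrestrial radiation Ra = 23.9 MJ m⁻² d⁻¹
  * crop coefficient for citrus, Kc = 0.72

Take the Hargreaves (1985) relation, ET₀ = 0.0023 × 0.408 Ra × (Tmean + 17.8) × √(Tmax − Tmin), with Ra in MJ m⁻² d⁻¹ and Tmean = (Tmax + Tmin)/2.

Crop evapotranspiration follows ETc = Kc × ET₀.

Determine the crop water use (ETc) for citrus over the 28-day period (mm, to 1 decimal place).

81.9 mm

Tmean = (33.2 + 14.1)/2 = 23.65 °C
0.408 Ra = 0.408 × 23.9 = 9.7512 mm/d equivalent
ET₀ = 0.0023 × 9.7512 × (23.65 + 17.8) × √19.1 = 0.0023 × 9.7512 × 41.45 × 4.3704 = 4.0629 mm/d
ETc = Kc × ET₀ = 0.72 × 4.0629 = 2.9253 mm/d
Over 28 days: 2.9253 × 28 = 81.908 mm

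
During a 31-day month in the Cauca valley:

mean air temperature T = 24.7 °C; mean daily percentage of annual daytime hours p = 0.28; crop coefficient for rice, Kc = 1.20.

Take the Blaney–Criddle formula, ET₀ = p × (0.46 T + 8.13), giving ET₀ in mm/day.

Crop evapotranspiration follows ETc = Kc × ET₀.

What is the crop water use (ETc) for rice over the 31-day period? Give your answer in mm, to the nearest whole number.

203 mm

ET₀ = 0.28 × (0.46 × 24.7 + 8.13) = 0.28 × 19.492 = 5.4578 mm/d
ETc = Kc × ET₀ = 1.20 × 5.4578 = 6.5494 mm/d
Over 31 days: 6.5494 × 31 = 203.031 mm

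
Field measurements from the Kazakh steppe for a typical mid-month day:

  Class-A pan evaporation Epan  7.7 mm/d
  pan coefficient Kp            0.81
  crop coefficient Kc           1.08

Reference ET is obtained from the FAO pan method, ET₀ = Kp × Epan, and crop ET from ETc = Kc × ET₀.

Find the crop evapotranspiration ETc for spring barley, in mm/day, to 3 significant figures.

ET₀ = 0.81 × 7.7 = 6.2370 mm/d
ETc = Kc × ET₀ = 1.08 × 6.2370 = 6.7360 mm/d

6.74 mm/day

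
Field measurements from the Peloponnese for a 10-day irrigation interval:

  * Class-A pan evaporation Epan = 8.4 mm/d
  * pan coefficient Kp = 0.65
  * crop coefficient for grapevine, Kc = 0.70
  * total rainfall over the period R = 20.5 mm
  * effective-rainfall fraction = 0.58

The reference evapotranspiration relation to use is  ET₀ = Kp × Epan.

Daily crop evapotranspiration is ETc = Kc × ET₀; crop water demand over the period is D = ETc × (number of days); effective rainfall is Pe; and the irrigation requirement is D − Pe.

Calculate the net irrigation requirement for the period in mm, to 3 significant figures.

26.3 mm

ET₀ = 0.65 × 8.4 = 5.4600 mm/d
ETc = Kc × ET₀ = 0.70 × 5.4600 = 3.8220 mm/d
Crop demand D = ETc × 10 d = 3.8220 × 10 = 38.220 mm
Pe = 0.58 × 20.5 = 11.890 mm
D − Pe = 38.220 − 11.890 = 26.330 mm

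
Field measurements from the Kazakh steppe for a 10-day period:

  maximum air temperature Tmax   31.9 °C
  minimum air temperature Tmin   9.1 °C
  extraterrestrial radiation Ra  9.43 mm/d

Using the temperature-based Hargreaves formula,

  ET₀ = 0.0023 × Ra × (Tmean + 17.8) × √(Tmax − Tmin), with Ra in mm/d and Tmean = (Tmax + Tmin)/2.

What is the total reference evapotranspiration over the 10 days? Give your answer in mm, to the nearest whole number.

40 mm

Tmean = (31.9 + 9.1)/2 = 20.50 °C
ET₀ = 0.0023 × 9.43 × (20.50 + 17.8) × √22.8 = 0.0023 × 9.43 × 38.30 × 4.7749 = 3.9665 mm/d
Over 10 days: 3.9665 × 10 = 39.665 mm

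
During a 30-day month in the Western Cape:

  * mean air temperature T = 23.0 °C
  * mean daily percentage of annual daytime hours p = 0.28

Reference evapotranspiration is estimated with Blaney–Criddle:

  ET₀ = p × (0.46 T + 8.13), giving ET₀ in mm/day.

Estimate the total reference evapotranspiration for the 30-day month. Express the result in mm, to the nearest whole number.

157 mm

ET₀ = 0.28 × (0.46 × 23.0 + 8.13) = 0.28 × 18.710 = 5.2388 mm/d
Monthly total = 5.2388 × 30 = 157.164 mm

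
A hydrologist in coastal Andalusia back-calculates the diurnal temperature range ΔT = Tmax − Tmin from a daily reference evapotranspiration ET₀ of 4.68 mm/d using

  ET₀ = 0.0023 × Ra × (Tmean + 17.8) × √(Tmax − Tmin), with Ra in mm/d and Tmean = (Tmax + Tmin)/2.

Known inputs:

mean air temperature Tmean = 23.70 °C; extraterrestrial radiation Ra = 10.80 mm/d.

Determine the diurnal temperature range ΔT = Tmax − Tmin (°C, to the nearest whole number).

√ΔT = ET₀ / [0.0023 × Ra × (Tmean+17.8)] = 4.68 / (0.0023 × 10.80 × 41.50) = 4.5399
ΔT = 4.5399² = 20.611 °C

21 °C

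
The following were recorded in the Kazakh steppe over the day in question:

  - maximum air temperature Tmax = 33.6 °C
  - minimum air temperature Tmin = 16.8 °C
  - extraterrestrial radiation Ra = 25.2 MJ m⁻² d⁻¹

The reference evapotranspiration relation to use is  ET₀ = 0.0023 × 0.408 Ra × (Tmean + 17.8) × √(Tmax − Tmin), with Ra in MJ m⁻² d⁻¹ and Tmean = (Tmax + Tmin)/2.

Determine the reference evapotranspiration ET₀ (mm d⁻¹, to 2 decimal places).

4.17 mm d⁻¹

Tmean = (33.6 + 16.8)/2 = 25.20 °C
0.408 Ra = 0.408 × 25.2 = 10.2816 mm/d equivalent
ET₀ = 0.0023 × 10.2816 × (25.20 + 17.8) × √16.8 = 0.0023 × 10.2816 × 43.00 × 4.0988 = 4.1679 mm/d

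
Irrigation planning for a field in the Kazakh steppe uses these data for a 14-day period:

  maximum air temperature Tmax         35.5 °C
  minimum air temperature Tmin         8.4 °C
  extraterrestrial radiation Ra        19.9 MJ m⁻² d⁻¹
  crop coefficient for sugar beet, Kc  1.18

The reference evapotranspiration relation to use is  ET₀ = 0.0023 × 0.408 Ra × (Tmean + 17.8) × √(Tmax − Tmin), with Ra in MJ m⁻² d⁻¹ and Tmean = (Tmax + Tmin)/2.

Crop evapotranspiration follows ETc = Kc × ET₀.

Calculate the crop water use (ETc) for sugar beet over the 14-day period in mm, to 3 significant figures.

63.8 mm

Tmean = (35.5 + 8.4)/2 = 21.95 °C
0.408 Ra = 0.408 × 19.9 = 8.1192 mm/d equivalent
ET₀ = 0.0023 × 8.1192 × (21.95 + 17.8) × √27.1 = 0.0023 × 8.1192 × 39.75 × 5.2058 = 3.8643 mm/d
ETc = Kc × ET₀ = 1.18 × 3.8643 = 4.5599 mm/d
Over 14 days: 4.5599 × 14 = 63.839 mm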